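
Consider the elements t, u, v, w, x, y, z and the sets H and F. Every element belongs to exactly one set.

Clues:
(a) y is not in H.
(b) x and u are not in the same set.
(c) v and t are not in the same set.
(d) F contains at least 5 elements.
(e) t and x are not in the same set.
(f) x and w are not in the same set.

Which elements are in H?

H = {v, x}

From (a): y ∉ H.
Only one set left: y ∈ F.
Suppose t ∈ H: no assignment then satisfies all the clues, so t ∉ H.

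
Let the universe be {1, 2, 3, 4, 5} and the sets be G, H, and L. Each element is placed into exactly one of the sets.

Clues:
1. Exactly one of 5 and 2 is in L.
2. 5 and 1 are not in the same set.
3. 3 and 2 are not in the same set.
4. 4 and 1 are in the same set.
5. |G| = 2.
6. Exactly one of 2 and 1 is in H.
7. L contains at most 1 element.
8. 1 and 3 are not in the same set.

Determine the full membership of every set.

G = {3, 5}; H = {1, 4}; L = {2}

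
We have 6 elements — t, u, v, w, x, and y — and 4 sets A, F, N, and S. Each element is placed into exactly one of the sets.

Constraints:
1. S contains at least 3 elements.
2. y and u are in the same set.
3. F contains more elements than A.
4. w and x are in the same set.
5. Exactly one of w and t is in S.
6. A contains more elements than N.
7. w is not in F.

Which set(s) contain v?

v: S

From (7): w ∉ F.
(4): x matches w: x ∉ F.
Suppose v ∈ A: no assignment then satisfies all the clues, so v ∉ A.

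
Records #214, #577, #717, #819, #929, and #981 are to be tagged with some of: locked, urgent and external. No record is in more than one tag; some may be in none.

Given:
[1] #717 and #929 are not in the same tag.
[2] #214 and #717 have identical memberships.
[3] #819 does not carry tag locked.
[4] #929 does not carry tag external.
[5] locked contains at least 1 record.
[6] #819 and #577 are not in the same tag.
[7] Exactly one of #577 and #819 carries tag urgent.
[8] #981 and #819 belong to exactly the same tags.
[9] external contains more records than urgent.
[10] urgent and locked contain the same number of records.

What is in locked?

locked = {#929}

From (3): #819 ∉ locked.
From (4): #929 ∉ external.
(8): #981 matches #819: #981 ∉ locked.
Suppose #214 ∈ locked: no assignment then satisfies all the clues, so #214 ∉ locked.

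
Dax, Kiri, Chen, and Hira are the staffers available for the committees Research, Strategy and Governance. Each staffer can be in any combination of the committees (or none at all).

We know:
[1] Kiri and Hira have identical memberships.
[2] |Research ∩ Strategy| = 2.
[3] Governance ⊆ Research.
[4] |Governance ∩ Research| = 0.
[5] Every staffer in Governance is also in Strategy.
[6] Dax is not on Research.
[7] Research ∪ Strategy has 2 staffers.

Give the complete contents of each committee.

Research = {Hira, Kiri}; Strategy = {Hira, Kiri}; Governance = {}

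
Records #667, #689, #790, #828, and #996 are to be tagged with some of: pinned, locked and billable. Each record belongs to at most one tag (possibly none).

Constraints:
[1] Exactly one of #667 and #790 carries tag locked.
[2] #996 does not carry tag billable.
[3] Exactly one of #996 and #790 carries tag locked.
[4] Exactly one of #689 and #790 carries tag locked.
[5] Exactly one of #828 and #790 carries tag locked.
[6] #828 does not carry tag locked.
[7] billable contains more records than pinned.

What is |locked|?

From (2): #996 ∉ billable.
From (6): #828 ∉ locked.
(5) (exactly one): #790 ∈ locked.
(1) (exactly one): #667 ∉ locked.
(3) (exactly one): #996 ∉ locked.
(4) (exactly one): #689 ∉ locked.

1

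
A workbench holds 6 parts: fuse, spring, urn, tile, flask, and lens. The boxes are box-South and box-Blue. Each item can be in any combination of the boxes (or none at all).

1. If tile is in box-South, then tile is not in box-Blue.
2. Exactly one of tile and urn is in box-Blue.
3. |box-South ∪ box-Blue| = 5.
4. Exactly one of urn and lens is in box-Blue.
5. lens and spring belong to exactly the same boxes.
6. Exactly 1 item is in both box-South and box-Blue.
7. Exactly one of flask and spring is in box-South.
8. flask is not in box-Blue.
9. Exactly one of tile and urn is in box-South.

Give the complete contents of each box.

box-South = {fuse, lens, spring, tile}; box-Blue = {fuse, urn}

From (8): flask ∉ box-Blue.
Suppose fuse ∉ box-South: no assignment then satisfies all the clues, so fuse ∈ box-South.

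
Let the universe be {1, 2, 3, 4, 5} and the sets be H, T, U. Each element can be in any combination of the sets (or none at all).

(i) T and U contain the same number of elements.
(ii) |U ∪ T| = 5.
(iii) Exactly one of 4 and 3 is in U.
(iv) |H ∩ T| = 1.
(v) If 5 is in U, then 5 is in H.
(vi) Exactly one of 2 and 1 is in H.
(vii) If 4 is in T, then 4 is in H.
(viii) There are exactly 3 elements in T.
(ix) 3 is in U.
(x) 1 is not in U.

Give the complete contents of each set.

H = {2, 4, 5}; T = {1, 3, 4}; U = {2, 3, 5}

From (ix): 3 ∈ U.
From (x): 1 ∉ U.
(iii) (exactly one): 4 ∉ U.
Suppose 1 ∈ H: no assignment then satisfies all the clues, so 1 ∉ H.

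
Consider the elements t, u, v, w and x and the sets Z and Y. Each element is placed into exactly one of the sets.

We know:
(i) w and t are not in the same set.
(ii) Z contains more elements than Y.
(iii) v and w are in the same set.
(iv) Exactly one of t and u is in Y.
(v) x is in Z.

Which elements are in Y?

Y = {t}

From (v): x ∈ Z.
Suppose t ∉ Y: no assignment then satisfies all the clues, so t ∈ Y.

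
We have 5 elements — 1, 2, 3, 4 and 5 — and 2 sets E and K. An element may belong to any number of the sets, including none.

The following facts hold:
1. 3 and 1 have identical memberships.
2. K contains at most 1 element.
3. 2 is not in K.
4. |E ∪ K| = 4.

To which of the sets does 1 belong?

1: E

From (3): 2 ∉ K.
Suppose 1 ∉ E: no assignment then satisfies all the clues, so 1 ∈ E.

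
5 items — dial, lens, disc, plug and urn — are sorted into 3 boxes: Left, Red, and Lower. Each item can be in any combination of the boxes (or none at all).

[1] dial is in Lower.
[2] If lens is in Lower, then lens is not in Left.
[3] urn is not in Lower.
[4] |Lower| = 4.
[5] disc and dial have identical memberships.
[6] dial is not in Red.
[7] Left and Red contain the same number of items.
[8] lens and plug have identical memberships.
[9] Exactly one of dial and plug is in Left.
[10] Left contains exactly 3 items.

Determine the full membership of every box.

Left = {dial, disc, urn}; Red = {lens, plug, urn}; Lower = {dial, disc, lens, plug}

From (1): dial ∈ Lower.
From (3): urn ∉ Lower.
From (6): dial ∉ Red.
(4): only 4 candidates remain for Lower, so all are in.
(5): disc matches dial: disc ∉ Red.
(2): lens ∉ Left.
(8): plug matches lens: plug ∉ Left.
(9) (exactly one): dial ∈ Left.
(10): only 3 candidates remain for Left, so all are in.
Suppose lens ∉ Red: no assignment then satisfies all the clues, so lens ∈ Red.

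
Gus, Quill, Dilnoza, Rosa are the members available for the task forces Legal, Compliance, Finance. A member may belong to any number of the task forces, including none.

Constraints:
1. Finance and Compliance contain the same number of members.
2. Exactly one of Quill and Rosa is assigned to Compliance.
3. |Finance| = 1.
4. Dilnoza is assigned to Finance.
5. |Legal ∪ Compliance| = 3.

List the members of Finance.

From (4): Dilnoza ∈ Finance.
(3): Finance already has 1, so the rest are out.

Finance = {Dilnoza}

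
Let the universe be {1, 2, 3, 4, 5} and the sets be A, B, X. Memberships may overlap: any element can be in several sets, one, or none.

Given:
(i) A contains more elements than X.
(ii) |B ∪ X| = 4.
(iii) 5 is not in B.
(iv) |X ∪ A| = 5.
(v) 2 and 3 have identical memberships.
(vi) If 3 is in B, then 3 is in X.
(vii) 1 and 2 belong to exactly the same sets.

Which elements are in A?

A = {1, 2, 3, 4, 5}

From (iii): 5 ∉ B.
Suppose 1 ∉ A: no assignment then satisfies all the clues, so 1 ∈ A.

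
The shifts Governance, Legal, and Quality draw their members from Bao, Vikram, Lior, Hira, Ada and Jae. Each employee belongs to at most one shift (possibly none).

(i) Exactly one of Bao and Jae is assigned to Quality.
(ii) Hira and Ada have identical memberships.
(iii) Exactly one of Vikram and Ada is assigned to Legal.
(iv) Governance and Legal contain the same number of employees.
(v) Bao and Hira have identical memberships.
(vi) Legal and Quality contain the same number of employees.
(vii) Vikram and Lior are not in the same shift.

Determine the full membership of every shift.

Governance = {Lior}; Legal = {Vikram}; Quality = {Jae}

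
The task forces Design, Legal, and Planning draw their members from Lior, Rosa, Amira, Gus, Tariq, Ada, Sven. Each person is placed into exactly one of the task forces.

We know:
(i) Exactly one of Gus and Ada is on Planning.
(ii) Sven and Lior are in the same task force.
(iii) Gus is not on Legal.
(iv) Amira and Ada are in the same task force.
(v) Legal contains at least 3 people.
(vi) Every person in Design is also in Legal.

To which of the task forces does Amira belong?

Amira: Legal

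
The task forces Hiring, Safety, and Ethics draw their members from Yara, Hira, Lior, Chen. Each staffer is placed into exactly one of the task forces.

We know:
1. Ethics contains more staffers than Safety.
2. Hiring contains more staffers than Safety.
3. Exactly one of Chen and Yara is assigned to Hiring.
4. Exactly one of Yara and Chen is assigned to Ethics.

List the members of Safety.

Safety = {}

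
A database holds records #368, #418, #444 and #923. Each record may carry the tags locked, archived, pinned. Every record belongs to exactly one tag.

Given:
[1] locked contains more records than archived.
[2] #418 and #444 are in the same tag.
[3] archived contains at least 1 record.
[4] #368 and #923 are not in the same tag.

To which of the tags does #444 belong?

#444: locked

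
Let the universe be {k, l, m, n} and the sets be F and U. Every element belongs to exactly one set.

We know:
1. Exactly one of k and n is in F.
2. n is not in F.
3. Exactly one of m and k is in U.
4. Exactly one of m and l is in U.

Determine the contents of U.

U = {m, n}

From (2): n ∉ F.
(1) (exactly one): k ∈ F.
(3) (exactly one): m ∈ U.
(4) (exactly one): l ∉ U.
Only one set left: l ∈ F.
Only one set left: n ∈ U.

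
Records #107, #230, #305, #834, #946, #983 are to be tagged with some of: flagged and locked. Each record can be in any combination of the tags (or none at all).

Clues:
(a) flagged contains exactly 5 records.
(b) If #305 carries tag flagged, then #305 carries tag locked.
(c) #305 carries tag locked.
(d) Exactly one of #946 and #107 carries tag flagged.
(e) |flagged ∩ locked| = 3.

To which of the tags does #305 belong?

#305: flagged, locked

From (c): #305 ∈ locked.
Suppose #305 ∉ flagged: no assignment then satisfies all the clues, so #305 ∈ flagged.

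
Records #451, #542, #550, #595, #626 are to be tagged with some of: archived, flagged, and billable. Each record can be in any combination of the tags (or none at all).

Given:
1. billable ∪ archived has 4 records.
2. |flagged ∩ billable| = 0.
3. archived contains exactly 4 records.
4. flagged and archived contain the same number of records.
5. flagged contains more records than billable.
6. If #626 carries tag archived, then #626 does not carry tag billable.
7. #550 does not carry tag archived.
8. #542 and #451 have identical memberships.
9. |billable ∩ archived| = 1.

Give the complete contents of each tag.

archived = {#451, #542, #595, #626}; flagged = {#451, #542, #550, #626}; billable = {#595}

From (7): #550 ∉ archived.
(3): only 4 candidates remain for archived, so all are in.
(6): #626 ∉ billable.
Suppose #451 ∉ flagged: no assignment then satisfies all the clues, so #451 ∈ flagged.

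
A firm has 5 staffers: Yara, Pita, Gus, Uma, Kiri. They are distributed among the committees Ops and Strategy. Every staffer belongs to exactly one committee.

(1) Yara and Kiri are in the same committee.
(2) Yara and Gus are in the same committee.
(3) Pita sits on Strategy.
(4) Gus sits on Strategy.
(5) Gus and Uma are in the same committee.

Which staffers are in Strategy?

Strategy = {Gus, Kiri, Pita, Uma, Yara}

From (3): Pita ∈ Strategy.
From (4): Gus ∈ Strategy.
(2): Yara matches Gus: Yara ∉ Ops.
(2): Yara matches Gus: Yara ∈ Strategy.
(5): Uma matches Gus: Uma ∉ Ops.
(5): Uma matches Gus: Uma ∈ Strategy.
(1): Kiri matches Yara: Kiri ∉ Ops.
(1): Kiri matches Yara: Kiri ∈ Strategy.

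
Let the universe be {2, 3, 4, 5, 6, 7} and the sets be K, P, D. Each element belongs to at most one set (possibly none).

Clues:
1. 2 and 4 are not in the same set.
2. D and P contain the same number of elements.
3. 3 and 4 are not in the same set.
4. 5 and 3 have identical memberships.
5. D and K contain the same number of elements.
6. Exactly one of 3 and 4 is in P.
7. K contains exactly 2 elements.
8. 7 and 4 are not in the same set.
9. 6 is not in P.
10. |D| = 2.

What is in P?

P = {3, 5}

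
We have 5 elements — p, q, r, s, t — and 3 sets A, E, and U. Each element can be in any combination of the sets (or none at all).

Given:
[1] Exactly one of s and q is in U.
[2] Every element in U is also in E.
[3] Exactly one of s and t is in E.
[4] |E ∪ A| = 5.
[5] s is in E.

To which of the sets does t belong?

t: A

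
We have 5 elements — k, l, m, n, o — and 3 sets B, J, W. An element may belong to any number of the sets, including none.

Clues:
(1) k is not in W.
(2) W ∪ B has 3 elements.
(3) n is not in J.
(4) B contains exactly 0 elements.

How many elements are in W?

3

From (1): k ∉ W.
From (3): n ∉ J.
(4): B already has 0, so the rest are out.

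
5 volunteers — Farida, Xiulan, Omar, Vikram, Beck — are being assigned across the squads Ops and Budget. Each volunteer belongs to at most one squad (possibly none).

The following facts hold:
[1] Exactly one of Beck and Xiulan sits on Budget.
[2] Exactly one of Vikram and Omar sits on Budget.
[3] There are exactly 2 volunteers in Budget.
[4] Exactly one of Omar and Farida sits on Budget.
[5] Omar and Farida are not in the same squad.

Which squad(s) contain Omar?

Omar: Budget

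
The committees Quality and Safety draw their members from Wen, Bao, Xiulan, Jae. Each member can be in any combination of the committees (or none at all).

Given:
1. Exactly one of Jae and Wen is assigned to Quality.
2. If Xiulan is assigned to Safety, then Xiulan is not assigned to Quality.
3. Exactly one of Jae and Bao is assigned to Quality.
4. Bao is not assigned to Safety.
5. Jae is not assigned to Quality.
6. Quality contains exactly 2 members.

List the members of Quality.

Quality = {Bao, Wen}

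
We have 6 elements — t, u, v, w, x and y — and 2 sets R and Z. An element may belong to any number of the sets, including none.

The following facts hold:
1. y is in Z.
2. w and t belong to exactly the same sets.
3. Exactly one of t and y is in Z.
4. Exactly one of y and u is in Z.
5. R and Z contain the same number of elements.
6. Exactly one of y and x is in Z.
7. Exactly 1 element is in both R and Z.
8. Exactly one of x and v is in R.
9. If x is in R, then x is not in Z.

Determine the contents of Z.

Z = {v, y}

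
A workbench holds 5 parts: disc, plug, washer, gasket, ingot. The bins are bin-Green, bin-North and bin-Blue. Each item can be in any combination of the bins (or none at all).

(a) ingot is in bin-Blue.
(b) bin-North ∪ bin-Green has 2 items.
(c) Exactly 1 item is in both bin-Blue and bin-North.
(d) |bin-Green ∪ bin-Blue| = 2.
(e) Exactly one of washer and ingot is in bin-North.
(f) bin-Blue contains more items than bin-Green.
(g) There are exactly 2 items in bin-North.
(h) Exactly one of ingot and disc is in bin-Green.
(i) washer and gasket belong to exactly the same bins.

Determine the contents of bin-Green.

bin-Green = {ingot}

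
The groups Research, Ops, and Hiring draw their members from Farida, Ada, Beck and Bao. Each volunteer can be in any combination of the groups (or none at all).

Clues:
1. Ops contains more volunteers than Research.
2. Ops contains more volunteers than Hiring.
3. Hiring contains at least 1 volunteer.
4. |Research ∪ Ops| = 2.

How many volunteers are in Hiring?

1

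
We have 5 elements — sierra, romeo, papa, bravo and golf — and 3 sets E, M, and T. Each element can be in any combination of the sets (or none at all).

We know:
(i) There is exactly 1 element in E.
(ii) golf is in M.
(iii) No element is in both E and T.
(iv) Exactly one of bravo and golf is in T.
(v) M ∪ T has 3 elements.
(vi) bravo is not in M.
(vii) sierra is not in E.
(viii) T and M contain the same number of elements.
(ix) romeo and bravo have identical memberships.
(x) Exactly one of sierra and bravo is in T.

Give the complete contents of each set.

From (ii): golf ∈ M.
From (vi): bravo ∉ M.
From (vii): sierra ∉ E.
(ix): romeo matches bravo: romeo ∉ M.
Suppose sierra ∈ M: no assignment then satisfies all the clues, so sierra ∉ M.

E = {papa}; M = {golf, papa}; T = {golf, sierra}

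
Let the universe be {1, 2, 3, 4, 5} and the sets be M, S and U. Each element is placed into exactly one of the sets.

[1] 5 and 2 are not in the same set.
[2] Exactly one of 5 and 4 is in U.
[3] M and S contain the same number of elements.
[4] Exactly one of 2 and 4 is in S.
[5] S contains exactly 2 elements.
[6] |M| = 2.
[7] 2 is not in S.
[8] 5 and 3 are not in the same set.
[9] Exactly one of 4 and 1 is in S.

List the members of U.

From (7): 2 ∉ S.
(4) (exactly one): 4 ∈ S.
(9) (exactly one): 1 ∉ S.
(2) (exactly one): 5 ∈ U.
(5): only 2 candidates remain for S, so all are in.
(6): only 2 candidates remain for M, so all are in.

U = {5}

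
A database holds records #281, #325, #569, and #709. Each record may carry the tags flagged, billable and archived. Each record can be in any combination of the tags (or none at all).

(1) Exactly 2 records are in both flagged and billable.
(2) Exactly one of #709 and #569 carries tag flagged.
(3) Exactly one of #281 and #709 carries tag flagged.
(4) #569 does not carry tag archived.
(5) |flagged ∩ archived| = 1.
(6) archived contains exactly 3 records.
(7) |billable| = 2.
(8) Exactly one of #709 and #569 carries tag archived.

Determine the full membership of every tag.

flagged = {#281, #569}; billable = {#281, #569}; archived = {#281, #325, #709}

From (4): #569 ∉ archived.
(6): only 3 candidates remain for archived, so all are in.
Suppose #281 ∉ flagged: no assignment then satisfies all the clues, so #281 ∈ flagged.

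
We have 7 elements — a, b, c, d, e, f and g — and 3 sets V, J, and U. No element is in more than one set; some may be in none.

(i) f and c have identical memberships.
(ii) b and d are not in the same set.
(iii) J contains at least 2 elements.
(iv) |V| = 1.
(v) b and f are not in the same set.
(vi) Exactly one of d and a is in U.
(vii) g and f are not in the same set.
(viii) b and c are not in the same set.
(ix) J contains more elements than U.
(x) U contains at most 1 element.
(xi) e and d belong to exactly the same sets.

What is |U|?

1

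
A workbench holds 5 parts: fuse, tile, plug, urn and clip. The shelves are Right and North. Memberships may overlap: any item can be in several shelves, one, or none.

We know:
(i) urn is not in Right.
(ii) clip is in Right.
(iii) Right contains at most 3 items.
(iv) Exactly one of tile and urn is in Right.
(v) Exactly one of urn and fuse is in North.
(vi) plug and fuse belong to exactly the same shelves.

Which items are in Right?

Right = {clip, tile}

From (i): urn ∉ Right.
From (ii): clip ∈ Right.
(iv) (exactly one): tile ∈ Right.
Suppose fuse ∈ Right: no assignment then satisfies all the clues, so fuse ∉ Right.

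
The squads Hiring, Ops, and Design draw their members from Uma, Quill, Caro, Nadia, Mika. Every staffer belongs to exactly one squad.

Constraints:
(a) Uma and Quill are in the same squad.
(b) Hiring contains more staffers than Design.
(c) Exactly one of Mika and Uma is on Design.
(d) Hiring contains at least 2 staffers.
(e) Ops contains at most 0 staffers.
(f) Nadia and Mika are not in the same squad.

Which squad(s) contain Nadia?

Nadia: Hiring

(e): Ops already has 0, so the rest are out.
Suppose Nadia ∉ Hiring: no assignment then satisfies all the clues, so Nadia ∈ Hiring.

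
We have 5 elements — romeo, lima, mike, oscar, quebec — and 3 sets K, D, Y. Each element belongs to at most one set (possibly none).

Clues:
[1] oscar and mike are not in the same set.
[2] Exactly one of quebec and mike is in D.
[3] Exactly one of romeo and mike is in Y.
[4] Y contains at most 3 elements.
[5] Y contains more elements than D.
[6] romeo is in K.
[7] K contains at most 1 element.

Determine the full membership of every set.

K = {romeo}; D = {quebec}; Y = {lima, mike}

From (6): romeo ∈ K.
(3) (exactly one): mike ∈ Y.
(7): K already has 1, so the rest are out.
(1): oscar ∉ Y.
(2) (exactly one): quebec ∈ D.
Suppose lima ∈ D: no assignment then satisfies all the clues, so lima ∉ D.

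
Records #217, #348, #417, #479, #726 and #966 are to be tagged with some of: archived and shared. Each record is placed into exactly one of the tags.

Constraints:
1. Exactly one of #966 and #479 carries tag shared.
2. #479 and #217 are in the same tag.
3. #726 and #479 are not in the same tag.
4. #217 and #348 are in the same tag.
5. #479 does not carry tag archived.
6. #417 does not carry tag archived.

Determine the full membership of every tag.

archived = {#726, #966}; shared = {#217, #348, #417, #479}

From (5): #479 ∉ archived.
From (6): #417 ∉ archived.
(2): #217 matches #479: #217 ∉ archived.
(4): #348 matches #217: #348 ∉ archived.
Only one tag left: #217 ∈ shared.
Only one tag left: #348 ∈ shared.
Only one tag left: #417 ∈ shared.
Only one tag left: #479 ∈ shared.
(1) (exactly one): #966 ∉ shared.
(3): #726 ∉ shared.
Only one tag left: #726 ∈ archived.
Only one tag left: #966 ∈ archived.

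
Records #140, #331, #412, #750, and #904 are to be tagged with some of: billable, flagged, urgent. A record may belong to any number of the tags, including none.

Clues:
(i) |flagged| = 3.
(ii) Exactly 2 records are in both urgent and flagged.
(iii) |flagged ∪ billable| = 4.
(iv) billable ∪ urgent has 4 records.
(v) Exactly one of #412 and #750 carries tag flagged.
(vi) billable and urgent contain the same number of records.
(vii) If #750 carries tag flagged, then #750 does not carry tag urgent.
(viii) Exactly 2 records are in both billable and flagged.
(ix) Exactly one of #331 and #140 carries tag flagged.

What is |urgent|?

3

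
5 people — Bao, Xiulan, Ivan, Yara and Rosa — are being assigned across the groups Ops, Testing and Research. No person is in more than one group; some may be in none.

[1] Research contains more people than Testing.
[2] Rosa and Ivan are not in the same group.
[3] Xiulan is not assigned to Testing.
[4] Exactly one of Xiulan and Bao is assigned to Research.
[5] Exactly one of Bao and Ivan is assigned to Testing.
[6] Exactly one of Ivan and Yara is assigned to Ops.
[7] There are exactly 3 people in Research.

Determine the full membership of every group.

Ops = {Ivan}; Testing = {Bao}; Research = {Rosa, Xiulan, Yara}

From (3): Xiulan ∉ Testing.
Suppose Bao ∈ Ops: no assignment then satisfies all the clues, so Bao ∉ Ops.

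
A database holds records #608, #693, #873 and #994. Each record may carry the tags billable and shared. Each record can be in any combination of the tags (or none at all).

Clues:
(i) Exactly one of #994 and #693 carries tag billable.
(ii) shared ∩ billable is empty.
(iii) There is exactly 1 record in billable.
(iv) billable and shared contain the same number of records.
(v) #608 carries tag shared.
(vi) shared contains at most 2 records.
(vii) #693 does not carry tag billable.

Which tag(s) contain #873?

#873: none

From (v): #608 ∈ shared.
From (vii): #693 ∉ billable.
(i) (exactly one): #994 ∈ billable.
(ii) (disjoint): #608 ∉ billable.
(ii) (disjoint): #994 ∉ shared.
(iii): billable already has 1, so the rest are out.
Suppose #873 ∈ shared: no assignment then satisfies all the clues, so #873 ∉ shared.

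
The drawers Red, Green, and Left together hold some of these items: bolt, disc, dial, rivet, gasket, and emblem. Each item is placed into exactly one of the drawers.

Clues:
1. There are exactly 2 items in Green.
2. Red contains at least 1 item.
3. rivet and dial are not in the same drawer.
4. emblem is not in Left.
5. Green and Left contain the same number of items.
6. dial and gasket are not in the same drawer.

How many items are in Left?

2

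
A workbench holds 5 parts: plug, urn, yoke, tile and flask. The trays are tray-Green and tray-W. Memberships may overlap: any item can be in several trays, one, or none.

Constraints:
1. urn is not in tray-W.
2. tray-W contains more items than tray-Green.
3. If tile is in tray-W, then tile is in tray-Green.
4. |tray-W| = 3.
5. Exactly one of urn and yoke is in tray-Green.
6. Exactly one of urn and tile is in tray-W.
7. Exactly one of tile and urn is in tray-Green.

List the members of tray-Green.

tray-Green = {tile, yoke}

From (1): urn ∉ tray-W.
(6) (exactly one): tile ∈ tray-W.
(3): tile ∈ tray-Green.
(7) (exactly one): urn ∉ tray-Green.
(5) (exactly one): yoke ∈ tray-Green.
Suppose plug ∈ tray-Green: no assignment then satisfies all the clues, so plug ∉ tray-Green.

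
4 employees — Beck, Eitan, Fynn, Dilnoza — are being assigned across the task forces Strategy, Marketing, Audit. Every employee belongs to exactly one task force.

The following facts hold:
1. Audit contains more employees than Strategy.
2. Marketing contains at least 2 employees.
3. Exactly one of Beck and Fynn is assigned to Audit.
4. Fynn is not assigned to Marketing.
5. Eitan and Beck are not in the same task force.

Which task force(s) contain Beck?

Beck: Marketing

From (4): Fynn ∉ Marketing.
Suppose Beck ∈ Strategy: no assignment then satisfies all the clues, so Beck ∉ Strategy.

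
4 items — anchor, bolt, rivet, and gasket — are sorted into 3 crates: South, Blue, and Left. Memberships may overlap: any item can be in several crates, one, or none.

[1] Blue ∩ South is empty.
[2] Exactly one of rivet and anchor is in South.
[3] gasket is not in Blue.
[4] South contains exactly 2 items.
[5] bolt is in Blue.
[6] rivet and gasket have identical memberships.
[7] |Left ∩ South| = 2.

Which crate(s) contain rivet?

rivet: Left, South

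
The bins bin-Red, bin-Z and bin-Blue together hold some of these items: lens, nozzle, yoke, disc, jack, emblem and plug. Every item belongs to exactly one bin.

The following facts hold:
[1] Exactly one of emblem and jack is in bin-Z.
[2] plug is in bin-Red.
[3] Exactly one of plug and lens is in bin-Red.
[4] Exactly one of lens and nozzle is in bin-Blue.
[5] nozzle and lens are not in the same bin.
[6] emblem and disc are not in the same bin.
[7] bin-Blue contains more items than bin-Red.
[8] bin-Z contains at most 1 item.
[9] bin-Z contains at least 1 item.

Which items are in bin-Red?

bin-Red = {nozzle, plug}

From (2): plug ∈ bin-Red.
(3) (exactly one): lens ∉ bin-Red.
Suppose nozzle ∉ bin-Red: no assignment then satisfies all the clues, so nozzle ∈ bin-Red.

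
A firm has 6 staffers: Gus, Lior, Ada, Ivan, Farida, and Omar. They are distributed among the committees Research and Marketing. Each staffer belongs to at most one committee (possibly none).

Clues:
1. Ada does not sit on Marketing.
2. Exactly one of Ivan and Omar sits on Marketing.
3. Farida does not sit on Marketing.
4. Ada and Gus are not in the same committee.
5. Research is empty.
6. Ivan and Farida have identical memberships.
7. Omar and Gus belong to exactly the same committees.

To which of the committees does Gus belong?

Gus: Marketing

From (1): Ada ∉ Marketing.
From (3): Farida ∉ Marketing.
(5): Research already has 0, so the rest are out.
(6): Ivan matches Farida: Ivan ∉ Marketing.
(2) (exactly one): Omar ∈ Marketing.
(7): Gus matches Omar: Gus ∈ Marketing.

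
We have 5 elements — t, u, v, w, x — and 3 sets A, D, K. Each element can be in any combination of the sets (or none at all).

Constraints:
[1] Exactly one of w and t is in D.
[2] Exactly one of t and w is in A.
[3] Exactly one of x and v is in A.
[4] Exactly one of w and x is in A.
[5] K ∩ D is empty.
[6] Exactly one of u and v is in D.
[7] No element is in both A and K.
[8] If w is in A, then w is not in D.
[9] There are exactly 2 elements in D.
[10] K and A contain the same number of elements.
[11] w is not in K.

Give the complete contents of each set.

From (11): w ∉ K.
Suppose t ∈ A: no assignment then satisfies all the clues, so t ∉ A.

A = {v, w}; D = {t, v}; K = {u, x}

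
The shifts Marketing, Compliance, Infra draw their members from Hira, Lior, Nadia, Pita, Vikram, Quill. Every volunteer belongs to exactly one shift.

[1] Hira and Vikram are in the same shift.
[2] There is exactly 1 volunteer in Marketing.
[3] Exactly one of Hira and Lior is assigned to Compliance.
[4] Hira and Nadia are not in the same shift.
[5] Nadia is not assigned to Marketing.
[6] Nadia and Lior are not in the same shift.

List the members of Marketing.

Marketing = {Lior}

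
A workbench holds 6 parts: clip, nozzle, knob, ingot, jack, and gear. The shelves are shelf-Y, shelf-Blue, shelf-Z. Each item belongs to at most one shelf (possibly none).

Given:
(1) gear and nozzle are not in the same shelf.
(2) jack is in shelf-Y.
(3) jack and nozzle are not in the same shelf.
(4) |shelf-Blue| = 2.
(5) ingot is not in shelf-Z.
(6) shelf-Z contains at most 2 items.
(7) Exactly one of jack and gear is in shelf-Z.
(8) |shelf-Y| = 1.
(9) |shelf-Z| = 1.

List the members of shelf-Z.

shelf-Z = {gear}

From (2): jack ∈ shelf-Y.
From (5): ingot ∉ shelf-Z.
(3): nozzle ∉ shelf-Y.
(7) (exactly one): gear ∈ shelf-Z.
(8): shelf-Y already has 1, so the rest are out.
(9): shelf-Z already has 1, so the rest are out.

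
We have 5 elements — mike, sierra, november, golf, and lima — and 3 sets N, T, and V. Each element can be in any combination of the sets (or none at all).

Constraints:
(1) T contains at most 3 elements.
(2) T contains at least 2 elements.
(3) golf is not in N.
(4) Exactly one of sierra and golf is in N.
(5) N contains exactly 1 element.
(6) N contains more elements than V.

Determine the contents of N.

N = {sierra}

From (3): golf ∉ N.
(4) (exactly one): sierra ∈ N.
(5): N already has 1, so the rest are out.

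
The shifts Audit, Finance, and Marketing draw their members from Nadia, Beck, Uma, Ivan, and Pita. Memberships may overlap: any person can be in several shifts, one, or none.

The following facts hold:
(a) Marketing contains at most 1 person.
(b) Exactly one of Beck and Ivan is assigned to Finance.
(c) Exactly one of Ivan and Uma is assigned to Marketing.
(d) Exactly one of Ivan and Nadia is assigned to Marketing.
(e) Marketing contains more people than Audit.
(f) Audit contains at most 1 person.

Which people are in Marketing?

Marketing = {Ivan}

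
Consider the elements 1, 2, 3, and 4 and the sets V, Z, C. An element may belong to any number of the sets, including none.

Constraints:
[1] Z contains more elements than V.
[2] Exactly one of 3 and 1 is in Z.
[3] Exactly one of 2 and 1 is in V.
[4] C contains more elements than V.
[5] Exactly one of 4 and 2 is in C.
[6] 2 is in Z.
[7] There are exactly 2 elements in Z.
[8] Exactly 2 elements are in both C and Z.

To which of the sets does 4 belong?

4: none

From (6): 2 ∈ Z.
Suppose 4 ∈ V: no assignment then satisfies all the clues, so 4 ∉ V.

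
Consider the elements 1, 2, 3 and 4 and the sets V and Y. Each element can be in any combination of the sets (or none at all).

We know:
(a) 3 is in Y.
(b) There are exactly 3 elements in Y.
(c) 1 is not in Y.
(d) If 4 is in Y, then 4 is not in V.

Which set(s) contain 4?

4: Y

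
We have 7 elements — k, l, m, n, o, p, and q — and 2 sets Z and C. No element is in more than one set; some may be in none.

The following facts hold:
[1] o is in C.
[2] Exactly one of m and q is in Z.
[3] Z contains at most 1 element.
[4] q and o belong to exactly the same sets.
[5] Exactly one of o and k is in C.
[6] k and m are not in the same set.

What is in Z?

Z = {m}

From (1): o ∈ C.
(4): q matches o: q ∉ Z.
(4): q matches o: q ∈ C.
(5) (exactly one): k ∉ C.
(2) (exactly one): m ∈ Z.
(3): Z already has 1, so the rest are out.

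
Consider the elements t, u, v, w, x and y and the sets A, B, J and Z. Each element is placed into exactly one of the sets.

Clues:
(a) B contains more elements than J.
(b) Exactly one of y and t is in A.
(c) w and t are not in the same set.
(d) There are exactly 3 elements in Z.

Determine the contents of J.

J = {}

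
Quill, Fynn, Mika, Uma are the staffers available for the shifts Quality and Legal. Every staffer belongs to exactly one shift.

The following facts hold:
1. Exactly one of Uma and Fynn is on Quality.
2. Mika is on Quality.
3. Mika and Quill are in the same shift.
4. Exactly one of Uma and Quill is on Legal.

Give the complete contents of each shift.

Quality = {Fynn, Mika, Quill}; Legal = {Uma}

From (2): Mika ∈ Quality.
(3): Quill matches Mika: Quill ∈ Quality.
(4) (exactly one): Uma ∈ Legal.
(1) (exactly one): Fynn ∈ Quality.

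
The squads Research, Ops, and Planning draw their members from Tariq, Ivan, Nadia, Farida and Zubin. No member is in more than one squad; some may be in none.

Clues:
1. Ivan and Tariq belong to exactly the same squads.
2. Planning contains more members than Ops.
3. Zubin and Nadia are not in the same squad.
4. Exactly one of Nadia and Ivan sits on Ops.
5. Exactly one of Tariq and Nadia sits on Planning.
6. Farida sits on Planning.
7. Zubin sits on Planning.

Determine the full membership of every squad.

From (6): Farida ∈ Planning.
From (7): Zubin ∈ Planning.
(3): Nadia ∉ Planning.
(5) (exactly one): Tariq ∈ Planning.
(1): Ivan matches Tariq: Ivan ∉ Research.
(1): Ivan matches Tariq: Ivan ∉ Ops.
(1): Ivan matches Tariq: Ivan ∈ Planning.
(4) (exactly one): Nadia ∈ Ops.

Research = {}; Ops = {Nadia}; Planning = {Farida, Ivan, Tariq, Zubin}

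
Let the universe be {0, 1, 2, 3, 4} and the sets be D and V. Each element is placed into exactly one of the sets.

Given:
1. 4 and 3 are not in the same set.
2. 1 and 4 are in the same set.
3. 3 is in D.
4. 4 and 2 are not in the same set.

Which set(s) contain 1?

1: V

From (3): 3 ∈ D.
(1): 4 ∉ D.
(2): 1 matches 4: 1 ∉ D.
Only one set left: 1 ∈ V.
Only one set left: 4 ∈ V.
(4): 2 ∉ V.
Only one set left: 2 ∈ D.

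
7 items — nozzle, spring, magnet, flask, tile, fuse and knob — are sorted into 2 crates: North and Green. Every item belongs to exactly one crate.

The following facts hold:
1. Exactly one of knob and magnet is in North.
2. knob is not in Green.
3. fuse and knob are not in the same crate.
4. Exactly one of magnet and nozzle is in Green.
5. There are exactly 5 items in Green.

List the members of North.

From (2): knob ∉ Green.
Only one crate left: knob ∈ North.
(1) (exactly one): magnet ∉ North.
(3): fuse ∉ North.
Only one crate left: magnet ∈ Green.
Only one crate left: fuse ∈ Green.
(4) (exactly one): nozzle ∉ Green.
(5): only 5 candidates remain for Green, so all are in.
Only one crate left: nozzle ∈ North.

North = {knob, nozzle}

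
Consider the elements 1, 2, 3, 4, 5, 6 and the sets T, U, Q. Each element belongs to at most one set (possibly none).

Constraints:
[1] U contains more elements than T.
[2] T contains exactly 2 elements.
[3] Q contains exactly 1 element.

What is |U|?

3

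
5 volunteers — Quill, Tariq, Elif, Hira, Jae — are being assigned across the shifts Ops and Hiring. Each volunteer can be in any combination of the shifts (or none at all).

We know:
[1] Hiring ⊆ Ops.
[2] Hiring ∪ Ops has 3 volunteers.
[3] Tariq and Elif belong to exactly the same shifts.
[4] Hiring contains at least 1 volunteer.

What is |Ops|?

3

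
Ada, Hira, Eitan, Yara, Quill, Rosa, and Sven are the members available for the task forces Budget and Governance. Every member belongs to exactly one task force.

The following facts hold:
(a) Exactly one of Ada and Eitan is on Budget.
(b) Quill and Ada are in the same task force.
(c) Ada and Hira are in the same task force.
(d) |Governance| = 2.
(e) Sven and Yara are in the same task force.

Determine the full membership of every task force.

Budget = {Ada, Hira, Quill, Sven, Yara}; Governance = {Eitan, Rosa}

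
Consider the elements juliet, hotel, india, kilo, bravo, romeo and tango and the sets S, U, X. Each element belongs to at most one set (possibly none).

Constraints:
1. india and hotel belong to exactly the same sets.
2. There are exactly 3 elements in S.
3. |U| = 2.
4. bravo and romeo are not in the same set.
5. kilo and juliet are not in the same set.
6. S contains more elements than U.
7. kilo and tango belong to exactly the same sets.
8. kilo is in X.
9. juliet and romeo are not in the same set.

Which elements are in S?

S = {hotel, india, romeo}

From (8): kilo ∈ X.
(5): juliet ∉ X.
(7): tango matches kilo: tango ∉ S.
(7): tango matches kilo: tango ∉ U.
(7): tango matches kilo: tango ∈ X.
Suppose juliet ∈ S: no assignment then satisfies all the clues, so juliet ∉ S.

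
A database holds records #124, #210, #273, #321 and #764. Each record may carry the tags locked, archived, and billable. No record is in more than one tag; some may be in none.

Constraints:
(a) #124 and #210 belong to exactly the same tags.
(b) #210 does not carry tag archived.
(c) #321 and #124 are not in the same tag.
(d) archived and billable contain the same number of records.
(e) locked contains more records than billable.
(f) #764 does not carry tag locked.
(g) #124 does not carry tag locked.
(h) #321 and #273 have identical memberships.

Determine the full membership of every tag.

From (b): #210 ∉ archived.
From (f): #764 ∉ locked.
From (g): #124 ∉ locked.
(a): #210 matches #124: #210 ∉ locked.
(a): #124 matches #210: #124 ∉ archived.
Suppose #124 ∈ billable: no assignment then satisfies all the clues, so #124 ∉ billable.

locked = {#273, #321}; archived = {}; billable = {}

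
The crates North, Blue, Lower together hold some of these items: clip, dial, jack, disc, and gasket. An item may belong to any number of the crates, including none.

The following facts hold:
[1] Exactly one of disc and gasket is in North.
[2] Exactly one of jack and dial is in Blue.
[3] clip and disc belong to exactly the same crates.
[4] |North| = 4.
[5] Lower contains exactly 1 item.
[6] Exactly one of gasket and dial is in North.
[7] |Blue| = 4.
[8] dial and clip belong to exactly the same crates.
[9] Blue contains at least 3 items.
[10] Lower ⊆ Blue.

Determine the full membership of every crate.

North = {clip, dial, disc, jack}; Blue = {clip, dial, disc, gasket}; Lower = {gasket}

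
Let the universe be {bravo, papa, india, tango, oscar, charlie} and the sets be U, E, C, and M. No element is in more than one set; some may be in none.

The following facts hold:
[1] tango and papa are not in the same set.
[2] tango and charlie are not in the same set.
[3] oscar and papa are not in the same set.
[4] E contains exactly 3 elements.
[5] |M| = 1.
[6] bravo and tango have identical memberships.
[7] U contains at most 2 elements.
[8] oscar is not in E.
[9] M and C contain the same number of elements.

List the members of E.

E = {bravo, india, tango}

From (8): oscar ∉ E.
Suppose bravo ∉ E: no assignment then satisfies all the clues, so bravo ∈ E.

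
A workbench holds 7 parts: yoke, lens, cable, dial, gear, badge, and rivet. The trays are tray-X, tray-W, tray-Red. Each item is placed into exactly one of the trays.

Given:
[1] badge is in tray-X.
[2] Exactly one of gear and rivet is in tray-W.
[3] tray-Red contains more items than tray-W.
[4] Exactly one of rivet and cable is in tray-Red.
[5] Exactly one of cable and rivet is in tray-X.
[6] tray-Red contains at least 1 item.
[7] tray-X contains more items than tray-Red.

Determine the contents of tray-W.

From (1): badge ∈ tray-X.
Suppose yoke ∈ tray-W: no assignment then satisfies all the clues, so yoke ∉ tray-W.

tray-W = {gear}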